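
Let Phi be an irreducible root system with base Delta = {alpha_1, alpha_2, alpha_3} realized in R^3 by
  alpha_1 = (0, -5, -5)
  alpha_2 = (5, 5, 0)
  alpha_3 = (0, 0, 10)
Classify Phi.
Compute the Cartan integers a_ij = 2(alpha_i, alpha_j)/(alpha_j, alpha_j); the resulting 3x3 Cartan matrix is
[[2, -1, -1], [-1, 2, 0], [-2, 0, 2]].
The roots have two lengths (squared-length ratio 2:1); the short ones are alpha_{1,2}. The associated Dynkin diagram is a chain of 3 nodes with a double edge at one end; the terminal node there is the unique long simple root (C_3), so the type is C_3 (the algebra sp(6)).

type C_3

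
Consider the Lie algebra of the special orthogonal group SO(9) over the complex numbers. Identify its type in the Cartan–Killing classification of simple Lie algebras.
B_4 (so(9))

This is so(9) with 9 odd, which has dimension 9(9-1)/2 = 36 and rank (9-1)/2 = 4. In the classification of classical Lie algebras, the orthogonal algebra so(2n+1) in an odd number of variables has type B_n; here n = 4, so the Dynkin diagram is a chain of 4 nodes with a double edge at one end; the terminal node there is the unique short simple root (B_4). Hence the type is B_4.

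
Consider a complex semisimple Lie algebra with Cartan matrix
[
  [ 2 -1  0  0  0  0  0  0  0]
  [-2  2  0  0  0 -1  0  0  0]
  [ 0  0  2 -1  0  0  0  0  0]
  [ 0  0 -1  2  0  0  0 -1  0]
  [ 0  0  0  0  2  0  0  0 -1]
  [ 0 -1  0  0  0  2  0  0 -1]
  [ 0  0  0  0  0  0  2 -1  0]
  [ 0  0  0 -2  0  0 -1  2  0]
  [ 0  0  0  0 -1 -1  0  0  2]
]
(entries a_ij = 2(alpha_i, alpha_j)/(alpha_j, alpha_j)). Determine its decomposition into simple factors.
B5 + F4

The diagram associated to this matrix has two connected components: the simple roots {alpha_1, alpha_2, alpha_5, alpha_6, alpha_9} form a chain of 5 nodes with a double edge at one end; the terminal node there is the unique short simple root (B_5), and {alpha_3, alpha_4, alpha_7, alpha_8} form a chain of 4 nodes with a double edge between the middle two (F_4). A semisimple Lie algebra decomposes uniquely as the direct sum of simple ideals, one per connected component of its Dynkin diagram, so g ≅ B_5 ⊕ F_4 (dimension 55 + 52 = 107).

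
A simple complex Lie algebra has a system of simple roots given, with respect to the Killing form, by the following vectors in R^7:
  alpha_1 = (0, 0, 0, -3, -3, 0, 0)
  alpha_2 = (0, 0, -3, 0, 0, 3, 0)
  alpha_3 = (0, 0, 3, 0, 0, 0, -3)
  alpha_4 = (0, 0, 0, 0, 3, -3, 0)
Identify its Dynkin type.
Compute the Cartan integers a_ij = 2(alpha_i, alpha_j)/(alpha_j, alpha_j); the resulting 4x4 Cartan matrix is
[[2, 0, 0, -1], [0, 2, -1, -1], [0, -1, 2, 0], [-1, -1, 0, 2]].
All simple roots have the same length, so the diagram is simply laced. The associated Dynkin diagram is a chain of 4 nodes with single edges (A_4), so the type is A_4 (the algebra sl(5)).

A_4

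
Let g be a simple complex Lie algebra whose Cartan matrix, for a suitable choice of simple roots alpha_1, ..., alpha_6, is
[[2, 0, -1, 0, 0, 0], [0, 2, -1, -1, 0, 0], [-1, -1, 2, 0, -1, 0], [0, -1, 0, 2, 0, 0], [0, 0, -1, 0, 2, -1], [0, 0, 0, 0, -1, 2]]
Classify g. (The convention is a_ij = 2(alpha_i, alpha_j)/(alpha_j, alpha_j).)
The matrix has rank 6 with 2's on the diagonal. Reading the off-diagonal entries as Dynkin edges (a single edge where a_ij = a_ji = -1; a double or triple edge where a_ij * a_ji = 2 or 3), the diagram is a chain of 5 nodes with one extra node attached to the third node from one end (E_6). One simple-root ordering that puts it in standard form is (alpha_4, alpha_1, alpha_2, alpha_3, alpha_5, alpha_6). So the algebra is type E_6.

type E_6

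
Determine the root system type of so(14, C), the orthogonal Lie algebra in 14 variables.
This is so(14) with 14 even, which has dimension 14(14-1)/2 = 91 and rank 14/2 = 7. In the classification of classical Lie algebras, the orthogonal algebra so(2n) in an even number of variables has type D_n; here n = 7, so the Dynkin diagram is a chain of 5 nodes with a fork of two nodes at one end (D_7). Hence the type is D_7.

type D_7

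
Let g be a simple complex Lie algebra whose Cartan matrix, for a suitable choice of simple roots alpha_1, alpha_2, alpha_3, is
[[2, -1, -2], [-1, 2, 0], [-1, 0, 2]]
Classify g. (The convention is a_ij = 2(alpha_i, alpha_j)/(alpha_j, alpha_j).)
The matrix has rank 3 with 2's on the diagonal. Reading the off-diagonal entries as Dynkin edges (a single edge where a_ij = a_ji = -1; a double or triple edge where a_ij * a_ji = 2 or 3), the diagram is a chain of 3 nodes with a double edge at one end; the terminal node there is the unique short simple root (B_3). One simple-root ordering that puts it in standard form is (alpha_2, alpha_1, alpha_3). So the algebra is type B_3, i.e. so(7).

B_3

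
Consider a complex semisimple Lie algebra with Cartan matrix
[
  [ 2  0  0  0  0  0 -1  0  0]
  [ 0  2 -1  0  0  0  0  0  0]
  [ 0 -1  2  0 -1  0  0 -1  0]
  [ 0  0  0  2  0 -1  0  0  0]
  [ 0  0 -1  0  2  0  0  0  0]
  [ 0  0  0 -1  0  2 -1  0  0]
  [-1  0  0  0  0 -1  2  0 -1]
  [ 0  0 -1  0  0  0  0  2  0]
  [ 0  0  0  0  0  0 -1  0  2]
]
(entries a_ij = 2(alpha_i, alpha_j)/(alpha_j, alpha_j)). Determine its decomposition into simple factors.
The diagram associated to this matrix has two connected components: the simple roots {alpha_2, alpha_3, alpha_5, alpha_8} form a chain of 2 nodes with a fork of two nodes at one end (D_4), and {alpha_1, alpha_4, alpha_6, alpha_7, alpha_9} form a chain of 3 nodes with a fork of two nodes at one end (D_5). A semisimple Lie algebra decomposes uniquely as the direct sum of simple ideals, one per connected component of its Dynkin diagram, so g ≅ D_4 ⊕ D_5 (dimension 28 + 45 = 73).

D_4 ⊕ D_5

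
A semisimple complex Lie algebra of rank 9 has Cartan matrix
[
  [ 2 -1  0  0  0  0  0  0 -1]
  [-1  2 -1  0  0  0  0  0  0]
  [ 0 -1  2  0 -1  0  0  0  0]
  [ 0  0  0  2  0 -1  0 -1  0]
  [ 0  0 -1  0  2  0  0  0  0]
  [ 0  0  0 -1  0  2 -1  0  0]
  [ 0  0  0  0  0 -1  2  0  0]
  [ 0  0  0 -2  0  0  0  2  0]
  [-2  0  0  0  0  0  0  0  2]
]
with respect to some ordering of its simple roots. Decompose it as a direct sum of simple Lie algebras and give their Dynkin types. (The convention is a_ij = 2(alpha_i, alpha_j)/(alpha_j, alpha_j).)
The diagram associated to this matrix has two connected components: the simple roots {alpha_4, alpha_6, alpha_7, alpha_8} form a chain of 4 nodes with a double edge at one end; the terminal node there is the unique long simple root (C_4), and {alpha_1, alpha_2, alpha_3, alpha_5, alpha_9} form a chain of 5 nodes with a double edge at one end; the terminal node there is the unique long simple root (C_5). A semisimple Lie algebra decomposes uniquely as the direct sum of simple ideals, one per connected component of its Dynkin diagram, so g ≅ C_4 ⊕ C_5 (dimension 36 + 55 = 91).

C4 + C5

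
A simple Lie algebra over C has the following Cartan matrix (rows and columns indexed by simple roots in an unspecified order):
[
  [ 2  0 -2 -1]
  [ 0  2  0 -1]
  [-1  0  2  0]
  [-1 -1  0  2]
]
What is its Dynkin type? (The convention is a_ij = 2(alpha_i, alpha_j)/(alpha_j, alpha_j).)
The matrix has rank 4 with 2's on the diagonal. Reading the off-diagonal entries as Dynkin edges (a single edge where a_ij = a_ji = -1; a double or triple edge where a_ij * a_ji = 2 or 3), the diagram is a chain of 4 nodes with a double edge at one end; the terminal node there is the unique short simple root (B_4). One simple-root ordering that puts it in standard form is (alpha_2, alpha_4, alpha_1, alpha_3). So the algebra is type B_4, i.e. so(9).

B_4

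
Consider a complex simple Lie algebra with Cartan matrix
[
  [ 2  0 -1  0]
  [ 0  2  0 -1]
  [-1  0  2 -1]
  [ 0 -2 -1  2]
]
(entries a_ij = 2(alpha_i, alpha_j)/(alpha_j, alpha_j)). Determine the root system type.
B_4

The matrix has rank 4 with 2's on the diagonal. Reading the off-diagonal entries as Dynkin edges (a single edge where a_ij = a_ji = -1; a double or triple edge where a_ij * a_ji = 2 or 3), the diagram is a chain of 4 nodes with a double edge at one end; the terminal node there is the unique short simple root (B_4). One simple-root ordering that puts it in standard form is (alpha_1, alpha_3, alpha_4, alpha_2). So the algebra is type B_4, i.e. so(9).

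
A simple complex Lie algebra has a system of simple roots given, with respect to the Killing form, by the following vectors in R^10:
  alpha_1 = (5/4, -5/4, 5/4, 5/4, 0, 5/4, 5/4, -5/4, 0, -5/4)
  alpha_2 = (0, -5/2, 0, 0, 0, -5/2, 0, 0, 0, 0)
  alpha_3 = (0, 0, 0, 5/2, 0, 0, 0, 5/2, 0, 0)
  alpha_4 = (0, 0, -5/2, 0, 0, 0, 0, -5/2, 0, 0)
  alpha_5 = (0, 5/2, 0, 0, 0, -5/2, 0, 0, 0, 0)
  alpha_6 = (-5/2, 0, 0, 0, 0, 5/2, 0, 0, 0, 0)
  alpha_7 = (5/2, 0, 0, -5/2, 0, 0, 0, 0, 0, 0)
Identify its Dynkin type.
Compute the Cartan integers a_ij = 2(alpha_i, alpha_j)/(alpha_j, alpha_j); the resulting 7x7 Cartan matrix is
[[2, 0, 0, 0, -1, 0, 0], [0, 2, 0, 0, 0, -1, 0], [0, 0, 2, -1, 0, 0, -1], [0, 0, -1, 2, 0, 0, 0], [-1, 0, 0, 0, 2, -1, 0], [0, -1, 0, 0, -1, 2, -1], [0, 0, -1, 0, 0, -1, 2]].
All simple roots have the same length, so the diagram is simply laced. The associated Dynkin diagram is a chain of 6 nodes with one extra node attached to the third node from one end (E_7), so the type is E_7.

type E_7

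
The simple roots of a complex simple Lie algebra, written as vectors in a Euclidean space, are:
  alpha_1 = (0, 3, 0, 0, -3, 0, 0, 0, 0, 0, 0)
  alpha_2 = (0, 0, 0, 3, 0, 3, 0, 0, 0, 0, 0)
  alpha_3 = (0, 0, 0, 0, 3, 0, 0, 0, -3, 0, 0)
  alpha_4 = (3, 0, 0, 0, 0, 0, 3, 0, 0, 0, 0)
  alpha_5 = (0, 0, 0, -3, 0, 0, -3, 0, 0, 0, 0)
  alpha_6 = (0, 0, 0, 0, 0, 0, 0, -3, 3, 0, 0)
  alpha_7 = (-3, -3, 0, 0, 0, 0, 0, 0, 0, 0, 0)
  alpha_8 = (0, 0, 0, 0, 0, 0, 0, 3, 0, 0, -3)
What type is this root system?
type A_8

Compute the Cartan integers a_ij = 2(alpha_i, alpha_j)/(alpha_j, alpha_j); the resulting 8x8 Cartan matrix is
[[2, 0, -1, 0, 0, 0, -1, 0], [0, 2, 0, 0, -1, 0, 0, 0], [-1, 0, 2, 0, 0, -1, 0, 0], [0, 0, 0, 2, -1, 0, -1, 0], [0, -1, 0, -1, 2, 0, 0, 0], [0, 0, -1, 0, 0, 2, 0, -1], [-1, 0, 0, -1, 0, 0, 2, 0], [0, 0, 0, 0, 0, -1, 0, 2]].
All simple roots have the same length, so the diagram is simply laced. The associated Dynkin diagram is a chain of 8 nodes with single edges (A_8), so the type is A_8 (the algebra sl(9)).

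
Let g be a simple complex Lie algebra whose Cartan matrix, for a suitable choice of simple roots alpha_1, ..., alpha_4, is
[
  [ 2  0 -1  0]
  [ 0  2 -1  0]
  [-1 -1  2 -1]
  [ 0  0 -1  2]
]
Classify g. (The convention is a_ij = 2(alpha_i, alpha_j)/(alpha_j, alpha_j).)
D_4

The matrix has rank 4 with 2's on the diagonal. Reading the off-diagonal entries as Dynkin edges (a single edge where a_ij = a_ji = -1; a double or triple edge where a_ij * a_ji = 2 or 3), the diagram is a chain of 2 nodes with a fork of two nodes at one end (D_4). One simple-root ordering that puts it in standard form is (alpha_1, alpha_3, alpha_2, alpha_4). So the algebra is type D_4, i.e. so(8).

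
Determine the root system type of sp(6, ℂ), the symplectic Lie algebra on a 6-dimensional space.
This is sp(6), which has dimension 6(6+1)/2 = 21 and rank 6/2 = 3. In the classification of classical Lie algebras, the symplectic algebra sp(2n) has type C_n; here n = 3, so the Dynkin diagram is a chain of 3 nodes with a double edge at one end; the terminal node there is the unique long simple root (C_3). Hence the type is C_3.

C_3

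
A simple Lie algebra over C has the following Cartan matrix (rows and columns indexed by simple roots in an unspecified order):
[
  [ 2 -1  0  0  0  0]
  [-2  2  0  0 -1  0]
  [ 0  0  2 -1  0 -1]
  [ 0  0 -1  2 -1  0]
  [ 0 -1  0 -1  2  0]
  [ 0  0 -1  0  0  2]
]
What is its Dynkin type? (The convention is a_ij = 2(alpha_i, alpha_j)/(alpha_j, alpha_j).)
B_6 (so(13))

The matrix has rank 6 with 2's on the diagonal. Reading the off-diagonal entries as Dynkin edges (a single edge where a_ij = a_ji = -1; a double or triple edge where a_ij * a_ji = 2 or 3), the diagram is a chain of 6 nodes with a double edge at one end; the terminal node there is the unique short simple root (B_6). One simple-root ordering that puts it in standard form is (alpha_6, alpha_3, alpha_4, alpha_5, alpha_2, alpha_1). So the algebra is type B_6, i.e. so(13).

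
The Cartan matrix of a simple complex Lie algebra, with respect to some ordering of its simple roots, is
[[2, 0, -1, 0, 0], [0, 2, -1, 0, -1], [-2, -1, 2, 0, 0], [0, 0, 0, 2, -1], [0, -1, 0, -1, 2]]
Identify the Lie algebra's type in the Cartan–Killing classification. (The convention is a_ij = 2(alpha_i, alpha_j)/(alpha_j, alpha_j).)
B_5 (so(11))

The matrix has rank 5 with 2's on the diagonal. Reading the off-diagonal entries as Dynkin edges (a single edge where a_ij = a_ji = -1; a double or triple edge where a_ij * a_ji = 2 or 3), the diagram is a chain of 5 nodes with a double edge at one end; the terminal node there is the unique short simple root (B_5). One simple-root ordering that puts it in standard form is (alpha_4, alpha_5, alpha_2, alpha_3, alpha_1). So the algebra is type B_5, i.e. so(11).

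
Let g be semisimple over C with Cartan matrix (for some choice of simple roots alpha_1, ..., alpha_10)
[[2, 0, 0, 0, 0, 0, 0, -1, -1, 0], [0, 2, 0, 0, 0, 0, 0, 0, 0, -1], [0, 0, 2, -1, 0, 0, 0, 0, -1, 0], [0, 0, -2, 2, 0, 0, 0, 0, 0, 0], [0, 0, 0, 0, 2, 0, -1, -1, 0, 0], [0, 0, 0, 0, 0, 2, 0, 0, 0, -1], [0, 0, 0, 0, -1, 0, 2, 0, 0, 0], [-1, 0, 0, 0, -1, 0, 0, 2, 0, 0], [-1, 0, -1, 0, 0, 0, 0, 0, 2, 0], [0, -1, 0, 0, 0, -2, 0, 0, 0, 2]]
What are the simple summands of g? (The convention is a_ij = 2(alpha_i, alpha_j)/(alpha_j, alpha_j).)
B_3 (so(7)) ⊕ C_7 (sp(14))

The diagram associated to this matrix has two connected components: the simple roots {alpha_2, alpha_6, alpha_10} form a chain of 3 nodes with a double edge at one end; the terminal node there is the unique short simple root (B_3), and {alpha_1, alpha_3, alpha_4, alpha_5, alpha_7, alpha_8, alpha_9} form a chain of 7 nodes with a double edge at one end; the terminal node there is the unique long simple root (C_7). A semisimple Lie algebra decomposes uniquely as the direct sum of simple ideals, one per connected component of its Dynkin diagram, so g ≅ B_3 ⊕ C_7 (dimension 21 + 105 = 126).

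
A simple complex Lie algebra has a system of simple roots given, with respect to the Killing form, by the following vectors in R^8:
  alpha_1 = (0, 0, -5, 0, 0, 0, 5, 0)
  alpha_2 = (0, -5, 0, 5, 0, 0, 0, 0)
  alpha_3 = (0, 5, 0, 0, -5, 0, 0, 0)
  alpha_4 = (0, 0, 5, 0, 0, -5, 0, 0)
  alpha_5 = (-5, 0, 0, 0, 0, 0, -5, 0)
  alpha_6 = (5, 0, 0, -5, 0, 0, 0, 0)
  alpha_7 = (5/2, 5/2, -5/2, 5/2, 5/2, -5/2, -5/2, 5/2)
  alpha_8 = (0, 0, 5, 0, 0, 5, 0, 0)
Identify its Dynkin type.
Compute the Cartan integers a_ij = 2(alpha_i, alpha_j)/(alpha_j, alpha_j); the resulting 8x8 Cartan matrix is
[[2, 0, 0, -1, -1, 0, 0, -1], [0, 2, -1, 0, 0, -1, 0, 0], [0, -1, 2, 0, 0, 0, 0, 0], [-1, 0, 0, 2, 0, 0, 0, 0], [-1, 0, 0, 0, 2, -1, 0, 0], [0, -1, 0, 0, -1, 2, 0, 0], [0, 0, 0, 0, 0, 0, 2, -1], [-1, 0, 0, 0, 0, 0, -1, 2]].
All simple roots have the same length, so the diagram is simply laced. The associated Dynkin diagram is a chain of 7 nodes with one extra node attached to the third node from one end (E_8), so the type is E_8.

E_8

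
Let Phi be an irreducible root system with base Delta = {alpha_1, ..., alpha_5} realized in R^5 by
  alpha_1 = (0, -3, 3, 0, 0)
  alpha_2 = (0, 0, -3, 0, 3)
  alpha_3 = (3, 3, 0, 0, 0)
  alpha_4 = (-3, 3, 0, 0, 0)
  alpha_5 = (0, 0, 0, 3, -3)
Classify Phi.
D_5

Compute the Cartan integers a_ij = 2(alpha_i, alpha_j)/(alpha_j, alpha_j); the resulting 5x5 Cartan matrix is
[[2, -1, -1, -1, 0], [-1, 2, 0, 0, -1], [-1, 0, 2, 0, 0], [-1, 0, 0, 2, 0], [0, -1, 0, 0, 2]].
All simple roots have the same length, so the diagram is simply laced. The associated Dynkin diagram is a chain of 3 nodes with a fork of two nodes at one end (D_5), so the type is D_5 (the algebra so(10)).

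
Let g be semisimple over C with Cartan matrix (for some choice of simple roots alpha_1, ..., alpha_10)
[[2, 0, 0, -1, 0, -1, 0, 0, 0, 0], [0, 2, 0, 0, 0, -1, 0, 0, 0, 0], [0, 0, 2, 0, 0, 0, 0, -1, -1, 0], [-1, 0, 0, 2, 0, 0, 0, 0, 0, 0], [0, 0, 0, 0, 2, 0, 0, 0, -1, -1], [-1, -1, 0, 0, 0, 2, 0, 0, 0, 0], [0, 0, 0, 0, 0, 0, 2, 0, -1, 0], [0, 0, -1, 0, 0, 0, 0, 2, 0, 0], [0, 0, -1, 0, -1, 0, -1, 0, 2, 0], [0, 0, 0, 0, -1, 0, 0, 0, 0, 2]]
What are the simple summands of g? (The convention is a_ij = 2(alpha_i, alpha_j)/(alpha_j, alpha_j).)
A_4 (sl(5)) ⊕ E_6

The diagram associated to this matrix has two connected components: the simple roots {alpha_1, alpha_2, alpha_4, alpha_6} form a chain of 4 nodes with single edges (A_4), and {alpha_3, alpha_5, alpha_7, alpha_8, alpha_9, alpha_10} form a chain of 5 nodes with one extra node attached to the third node from one end (E_6). A semisimple Lie algebra decomposes uniquely as the direct sum of simple ideals, one per connected component of its Dynkin diagram, so g ≅ A_4 ⊕ E_6 (dimension 24 + 78 = 102).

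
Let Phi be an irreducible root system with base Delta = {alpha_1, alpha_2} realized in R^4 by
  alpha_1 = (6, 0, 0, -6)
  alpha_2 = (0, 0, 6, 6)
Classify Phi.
type A_2

Compute the Cartan integers a_ij = 2(alpha_i, alpha_j)/(alpha_j, alpha_j); the resulting 2x2 Cartan matrix is
[[2, -1], [-1, 2]].
All simple roots have the same length, so the diagram is simply laced. The associated Dynkin diagram is a chain of 2 nodes with single edges (A_2), so the type is A_2 (the algebra sl(3)).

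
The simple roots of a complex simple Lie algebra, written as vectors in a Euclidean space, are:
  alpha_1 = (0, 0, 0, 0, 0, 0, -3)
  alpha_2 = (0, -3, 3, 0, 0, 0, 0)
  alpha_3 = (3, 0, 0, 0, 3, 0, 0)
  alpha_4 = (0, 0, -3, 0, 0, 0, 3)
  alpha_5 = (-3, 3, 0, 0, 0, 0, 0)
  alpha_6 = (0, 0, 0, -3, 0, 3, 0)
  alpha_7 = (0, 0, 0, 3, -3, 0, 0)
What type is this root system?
Compute the Cartan integers a_ij = 2(alpha_i, alpha_j)/(alpha_j, alpha_j); the resulting 7x7 Cartan matrix is
[[2, 0, 0, -1, 0, 0, 0], [0, 2, 0, -1, -1, 0, 0], [0, 0, 2, 0, -1, 0, -1], [-2, -1, 0, 2, 0, 0, 0], [0, -1, -1, 0, 2, 0, 0], [0, 0, 0, 0, 0, 2, -1], [0, 0, -1, 0, 0, -1, 2]].
The roots have two lengths (squared-length ratio 2:1); the short ones are alpha_{1}. The associated Dynkin diagram is a chain of 7 nodes with a double edge at one end; the terminal node there is the unique short simple root (B_7), so the type is B_7 (the algebra so(15)).

B7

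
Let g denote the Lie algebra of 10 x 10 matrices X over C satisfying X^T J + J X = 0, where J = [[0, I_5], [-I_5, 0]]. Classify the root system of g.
This is sp(10), which has dimension 10(10+1)/2 = 55 and rank 10/2 = 5. In the classification of classical Lie algebras, the symplectic algebra sp(2n) has type C_n; here n = 5, so the Dynkin diagram is a chain of 5 nodes with a double edge at one end; the terminal node there is the unique long simple root (C_5). Hence the type is C_5.

C5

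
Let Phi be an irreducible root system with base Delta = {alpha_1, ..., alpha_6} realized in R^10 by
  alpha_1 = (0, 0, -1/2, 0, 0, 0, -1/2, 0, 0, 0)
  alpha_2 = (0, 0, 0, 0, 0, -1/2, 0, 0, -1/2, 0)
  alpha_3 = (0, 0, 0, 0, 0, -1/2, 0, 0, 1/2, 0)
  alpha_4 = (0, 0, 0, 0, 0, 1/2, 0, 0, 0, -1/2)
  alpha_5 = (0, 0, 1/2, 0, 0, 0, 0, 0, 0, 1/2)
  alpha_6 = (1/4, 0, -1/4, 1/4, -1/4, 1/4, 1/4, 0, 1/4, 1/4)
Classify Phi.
E6

Compute the Cartan integers a_ij = 2(alpha_i, alpha_j)/(alpha_j, alpha_j); the resulting 6x6 Cartan matrix is
[[2, 0, 0, 0, -1, 0], [0, 2, 0, -1, 0, -1], [0, 0, 2, -1, 0, 0], [0, -1, -1, 2, -1, 0], [-1, 0, 0, -1, 2, 0], [0, -1, 0, 0, 0, 2]].
All simple roots have the same length, so the diagram is simply laced. The associated Dynkin diagram is a chain of 5 nodes with one extra node attached to the third node from one end (E_6), so the type is E_6.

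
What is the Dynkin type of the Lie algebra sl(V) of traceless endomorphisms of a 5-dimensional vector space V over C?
A4

This is sl(5), which has dimension 5^2 - 1 = 24 and rank 5 - 1 = 4 (a Cartan subalgebra is the diagonal traceless matrices). In the classification of classical Lie algebras, the special linear algebra sl(n+1) has type A_n; here n = 4, so the Dynkin diagram is a chain of 4 nodes with single edges (A_4). Hence the type is A_4.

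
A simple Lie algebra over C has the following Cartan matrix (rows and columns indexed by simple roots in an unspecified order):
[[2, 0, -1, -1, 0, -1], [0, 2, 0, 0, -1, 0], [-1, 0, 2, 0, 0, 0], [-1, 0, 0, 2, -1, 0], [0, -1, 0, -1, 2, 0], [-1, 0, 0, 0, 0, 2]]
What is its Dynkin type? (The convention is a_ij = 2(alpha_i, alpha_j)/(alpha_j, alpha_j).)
The matrix has rank 6 with 2's on the diagonal. Reading the off-diagonal entries as Dynkin edges (a single edge where a_ij = a_ji = -1; a double or triple edge where a_ij * a_ji = 2 or 3), the diagram is a chain of 4 nodes with a fork of two nodes at one end (D_6). One simple-root ordering that puts it in standard form is (alpha_2, alpha_5, alpha_4, alpha_1, alpha_3, alpha_6). So the algebra is type D_6, i.e. so(12).

D_6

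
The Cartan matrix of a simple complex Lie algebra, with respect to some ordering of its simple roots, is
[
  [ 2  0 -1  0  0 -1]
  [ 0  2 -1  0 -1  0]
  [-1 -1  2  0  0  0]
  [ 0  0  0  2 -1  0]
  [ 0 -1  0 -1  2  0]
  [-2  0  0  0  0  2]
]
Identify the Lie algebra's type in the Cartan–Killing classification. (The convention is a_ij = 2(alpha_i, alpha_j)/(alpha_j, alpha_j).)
The matrix has rank 6 with 2's on the diagonal. Reading the off-diagonal entries as Dynkin edges (a single edge where a_ij = a_ji = -1; a double or triple edge where a_ij * a_ji = 2 or 3), the diagram is a chain of 6 nodes with a double edge at one end; the terminal node there is the unique long simple root (C_6). One simple-root ordering that puts it in standard form is (alpha_4, alpha_5, alpha_2, alpha_3, alpha_1, alpha_6). So the algebra is type C_6, i.e. sp(12).

C_6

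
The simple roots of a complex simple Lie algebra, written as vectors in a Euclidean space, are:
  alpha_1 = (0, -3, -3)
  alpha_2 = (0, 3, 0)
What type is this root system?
Compute the Cartan integers a_ij = 2(alpha_i, alpha_j)/(alpha_j, alpha_j); the resulting 2x2 Cartan matrix is
[[2, -2], [-1, 2]].
The roots have two lengths (squared-length ratio 2:1); the short ones are alpha_{2}. The associated Dynkin diagram is a chain of 2 nodes with a double edge at one end; the terminal node there is the unique short simple root (B_2), so the type is B_2 (the algebra so(5)).

B2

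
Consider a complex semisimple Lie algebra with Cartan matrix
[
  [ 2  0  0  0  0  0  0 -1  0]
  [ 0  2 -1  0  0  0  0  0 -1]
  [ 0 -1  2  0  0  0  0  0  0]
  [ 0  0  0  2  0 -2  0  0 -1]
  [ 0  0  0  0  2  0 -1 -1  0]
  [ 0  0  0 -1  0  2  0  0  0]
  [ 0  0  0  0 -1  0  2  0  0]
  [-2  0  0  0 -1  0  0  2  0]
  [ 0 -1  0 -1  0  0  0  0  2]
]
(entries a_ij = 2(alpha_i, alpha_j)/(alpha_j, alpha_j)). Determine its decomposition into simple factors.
type B_4 ⊕ type B_5

The diagram associated to this matrix has two connected components: the simple roots {alpha_1, alpha_5, alpha_7, alpha_8} form a chain of 4 nodes with a double edge at one end; the terminal node there is the unique short simple root (B_4), and {alpha_2, alpha_3, alpha_4, alpha_6, alpha_9} form a chain of 5 nodes with a double edge at one end; the terminal node there is the unique short simple root (B_5). A semisimple Lie algebra decomposes uniquely as the direct sum of simple ideals, one per connected component of its Dynkin diagram, so g ≅ B_4 ⊕ B_5 (dimension 36 + 55 = 91).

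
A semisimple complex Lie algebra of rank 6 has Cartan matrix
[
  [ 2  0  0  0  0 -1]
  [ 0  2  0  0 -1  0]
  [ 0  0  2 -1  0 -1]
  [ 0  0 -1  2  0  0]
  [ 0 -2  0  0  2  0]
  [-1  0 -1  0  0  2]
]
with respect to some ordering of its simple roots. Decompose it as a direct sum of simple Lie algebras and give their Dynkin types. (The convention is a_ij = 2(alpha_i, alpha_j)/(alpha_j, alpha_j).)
The diagram associated to this matrix has two connected components: the simple roots {alpha_1, alpha_3, alpha_4, alpha_6} form a chain of 4 nodes with single edges (A_4), and {alpha_2, alpha_5} form a chain of 2 nodes with a double edge at one end; the terminal node there is the unique short simple root (B_2). A semisimple Lie algebra decomposes uniquely as the direct sum of simple ideals, one per connected component of its Dynkin diagram, so g ≅ A_4 ⊕ B_2 (dimension 24 + 10 = 34).

type A_4 ⊕ type B_2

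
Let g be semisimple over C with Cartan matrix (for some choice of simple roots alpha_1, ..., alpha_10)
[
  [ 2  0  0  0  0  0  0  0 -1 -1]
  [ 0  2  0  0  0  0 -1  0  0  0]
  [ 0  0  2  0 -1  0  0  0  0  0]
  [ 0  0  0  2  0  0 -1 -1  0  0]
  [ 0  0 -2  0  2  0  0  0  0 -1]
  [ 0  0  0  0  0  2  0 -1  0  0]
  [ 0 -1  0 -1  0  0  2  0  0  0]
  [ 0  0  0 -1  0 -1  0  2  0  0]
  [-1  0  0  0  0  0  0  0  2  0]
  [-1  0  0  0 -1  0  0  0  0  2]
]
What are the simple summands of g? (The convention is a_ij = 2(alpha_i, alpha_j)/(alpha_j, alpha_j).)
The diagram associated to this matrix has two connected components: the simple roots {alpha_2, alpha_4, alpha_6, alpha_7, alpha_8} form a chain of 5 nodes with single edges (A_5), and {alpha_1, alpha_3, alpha_5, alpha_9, alpha_10} form a chain of 5 nodes with a double edge at one end; the terminal node there is the unique short simple root (B_5). A semisimple Lie algebra decomposes uniquely as the direct sum of simple ideals, one per connected component of its Dynkin diagram, so g ≅ A_5 ⊕ B_5 (dimension 35 + 55 = 90).

A5 + B5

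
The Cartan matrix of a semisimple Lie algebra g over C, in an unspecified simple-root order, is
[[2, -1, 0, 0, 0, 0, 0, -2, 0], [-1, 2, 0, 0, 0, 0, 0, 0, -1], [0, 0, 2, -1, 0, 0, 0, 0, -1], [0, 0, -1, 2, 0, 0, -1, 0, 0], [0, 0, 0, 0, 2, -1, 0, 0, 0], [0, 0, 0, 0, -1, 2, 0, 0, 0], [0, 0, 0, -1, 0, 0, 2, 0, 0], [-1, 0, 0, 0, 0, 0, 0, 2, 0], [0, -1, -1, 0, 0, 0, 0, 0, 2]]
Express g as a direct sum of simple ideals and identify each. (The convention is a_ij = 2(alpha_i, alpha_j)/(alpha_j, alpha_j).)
The diagram associated to this matrix has two connected components: the simple roots {alpha_5, alpha_6} form a chain of 2 nodes with single edges (A_2), and {alpha_1, alpha_2, alpha_3, alpha_4, alpha_7, alpha_8, alpha_9} form a chain of 7 nodes with a double edge at one end; the terminal node there is the unique short simple root (B_7). A semisimple Lie algebra decomposes uniquely as the direct sum of simple ideals, one per connected component of its Dynkin diagram, so g ≅ A_2 ⊕ B_7 (dimension 8 + 105 = 113).

A_2 (sl(3)) + B_7 (so(15))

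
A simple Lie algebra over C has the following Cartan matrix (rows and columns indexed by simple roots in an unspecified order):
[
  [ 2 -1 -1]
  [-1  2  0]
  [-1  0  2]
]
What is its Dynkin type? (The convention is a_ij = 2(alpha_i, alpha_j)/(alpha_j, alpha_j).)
A_3

The matrix has rank 3 with 2's on the diagonal. Reading the off-diagonal entries as Dynkin edges (a single edge where a_ij = a_ji = -1; a double or triple edge where a_ij * a_ji = 2 or 3), the diagram is a chain of 3 nodes with single edges (A_3). One simple-root ordering that puts it in standard form is (alpha_2, alpha_1, alpha_3). So the algebra is type A_3, i.e. sl(4).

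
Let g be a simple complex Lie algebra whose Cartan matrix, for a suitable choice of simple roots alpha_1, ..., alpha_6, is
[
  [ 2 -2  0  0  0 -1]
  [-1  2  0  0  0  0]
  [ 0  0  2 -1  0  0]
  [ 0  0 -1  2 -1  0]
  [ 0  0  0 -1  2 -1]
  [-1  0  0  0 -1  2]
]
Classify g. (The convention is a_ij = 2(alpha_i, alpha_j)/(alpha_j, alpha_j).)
B_6

The matrix has rank 6 with 2's on the diagonal. Reading the off-diagonal entries as Dynkin edges (a single edge where a_ij = a_ji = -1; a double or triple edge where a_ij * a_ji = 2 or 3), the diagram is a chain of 6 nodes with a double edge at one end; the terminal node there is the unique short simple root (B_6). One simple-root ordering that puts it in standard form is (alpha_3, alpha_4, alpha_5, alpha_6, alpha_1, alpha_2). So the algebra is type B_6, i.e. so(13).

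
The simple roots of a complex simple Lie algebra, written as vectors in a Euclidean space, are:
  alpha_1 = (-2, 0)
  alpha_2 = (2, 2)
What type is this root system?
B2

Compute the Cartan integers a_ij = 2(alpha_i, alpha_j)/(alpha_j, alpha_j); the resulting 2x2 Cartan matrix is
[[2, -1], [-2, 2]].
The roots have two lengths (squared-length ratio 2:1); the short ones are alpha_{1}. The associated Dynkin diagram is a chain of 2 nodes with a double edge at one end; the terminal node there is the unique short simple root (B_2), so the type is B_2 (the algebra so(5)).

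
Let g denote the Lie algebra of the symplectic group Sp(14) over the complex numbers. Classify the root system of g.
type C_7

This is sp(14), which has dimension 14(14+1)/2 = 105 and rank 14/2 = 7. In the classification of classical Lie algebras, the symplectic algebra sp(2n) has type C_n; here n = 7, so the Dynkin diagram is a chain of 7 nodes with a double edge at one end; the terminal node there is the unique long simple root (C_7). Hence the type is C_7.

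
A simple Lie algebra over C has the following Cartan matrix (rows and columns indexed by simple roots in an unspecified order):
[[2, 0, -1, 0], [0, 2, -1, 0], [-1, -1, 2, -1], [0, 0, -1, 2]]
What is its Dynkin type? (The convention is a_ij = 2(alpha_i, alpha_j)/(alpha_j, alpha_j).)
The matrix has rank 4 with 2's on the diagonal. Reading the off-diagonal entries as Dynkin edges (a single edge where a_ij = a_ji = -1; a double or triple edge where a_ij * a_ji = 2 or 3), the diagram is a chain of 2 nodes with a fork of two nodes at one end (D_4). One simple-root ordering that puts it in standard form is (alpha_4, alpha_3, alpha_1, alpha_2). So the algebra is type D_4, i.e. so(8).

D4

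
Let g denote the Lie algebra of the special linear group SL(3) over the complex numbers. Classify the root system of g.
This is sl(3), which has dimension 3^2 - 1 = 8 and rank 3 - 1 = 2 (a Cartan subalgebra is the diagonal traceless matrices). In the classification of classical Lie algebras, the special linear algebra sl(n+1) has type A_n; here n = 2, so the Dynkin diagram is a chain of 2 nodes with single edges (A_2). Hence the type is A_2.

A2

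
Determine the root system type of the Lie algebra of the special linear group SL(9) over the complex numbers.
A_8 (sl(9))

This is sl(9), which has dimension 9^2 - 1 = 80 and rank 9 - 1 = 8 (a Cartan subalgebra is the diagonal traceless matrices). In the classification of classical Lie algebras, the special linear algebra sl(n+1) has type A_n; here n = 8, so the Dynkin diagram is a chain of 8 nodes with single edges (A_8). Hence the type is A_8.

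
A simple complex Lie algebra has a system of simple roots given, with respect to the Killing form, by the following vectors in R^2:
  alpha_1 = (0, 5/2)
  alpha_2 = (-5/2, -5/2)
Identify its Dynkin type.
B2

Compute the Cartan integers a_ij = 2(alpha_i, alpha_j)/(alpha_j, alpha_j); the resulting 2x2 Cartan matrix is
[[2, -1], [-2, 2]].
The roots have two lengths (squared-length ratio 2:1); the short ones are alpha_{1}. The associated Dynkin diagram is a chain of 2 nodes with a double edge at one end; the terminal node there is the unique short simple root (B_2), so the type is B_2 (the algebra so(5)).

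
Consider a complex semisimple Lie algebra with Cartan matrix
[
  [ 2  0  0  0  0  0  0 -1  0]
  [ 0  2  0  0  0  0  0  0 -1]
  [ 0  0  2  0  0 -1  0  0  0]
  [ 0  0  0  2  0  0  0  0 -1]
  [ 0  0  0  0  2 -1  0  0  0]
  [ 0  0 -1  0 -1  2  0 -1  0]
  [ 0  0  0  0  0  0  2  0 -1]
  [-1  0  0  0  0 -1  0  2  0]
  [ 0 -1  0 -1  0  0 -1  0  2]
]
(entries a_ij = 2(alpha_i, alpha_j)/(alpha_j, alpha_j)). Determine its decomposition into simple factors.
D_4 + D_5

The diagram associated to this matrix has two connected components: the simple roots {alpha_2, alpha_4, alpha_7, alpha_9} form a chain of 2 nodes with a fork of two nodes at one end (D_4), and {alpha_1, alpha_3, alpha_5, alpha_6, alpha_8} form a chain of 3 nodes with a fork of two nodes at one end (D_5). A semisimple Lie algebra decomposes uniquely as the direct sum of simple ideals, one per connected component of its Dynkin diagram, so g ≅ D_4 ⊕ D_5 (dimension 28 + 45 = 73).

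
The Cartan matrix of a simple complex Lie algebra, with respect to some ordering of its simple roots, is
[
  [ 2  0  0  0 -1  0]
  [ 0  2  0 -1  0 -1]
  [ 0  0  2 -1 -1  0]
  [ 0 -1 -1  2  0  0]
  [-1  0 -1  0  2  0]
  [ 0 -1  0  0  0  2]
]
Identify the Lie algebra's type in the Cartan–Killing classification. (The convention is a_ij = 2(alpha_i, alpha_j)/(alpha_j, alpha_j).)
The matrix has rank 6 with 2's on the diagonal. Reading the off-diagonal entries as Dynkin edges (a single edge where a_ij = a_ji = -1; a double or triple edge where a_ij * a_ji = 2 or 3), the diagram is a chain of 6 nodes with single edges (A_6). One simple-root ordering that puts it in standard form is (alpha_6, alpha_2, alpha_4, alpha_3, alpha_5, alpha_1). So the algebra is type A_6, i.e. sl(7).

A6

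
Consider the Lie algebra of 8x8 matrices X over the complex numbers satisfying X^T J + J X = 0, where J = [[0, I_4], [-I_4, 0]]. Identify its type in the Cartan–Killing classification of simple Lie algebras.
C_4 (sp(8))

This is sp(8), which has dimension 8(8+1)/2 = 36 and rank 8/2 = 4. In the classification of classical Lie algebras, the symplectic algebra sp(2n) has type C_n; here n = 4, so the Dynkin diagram is a chain of 4 nodes with a double edge at one end; the terminal node there is the unique long simple root (C_4). Hence the type is C_4.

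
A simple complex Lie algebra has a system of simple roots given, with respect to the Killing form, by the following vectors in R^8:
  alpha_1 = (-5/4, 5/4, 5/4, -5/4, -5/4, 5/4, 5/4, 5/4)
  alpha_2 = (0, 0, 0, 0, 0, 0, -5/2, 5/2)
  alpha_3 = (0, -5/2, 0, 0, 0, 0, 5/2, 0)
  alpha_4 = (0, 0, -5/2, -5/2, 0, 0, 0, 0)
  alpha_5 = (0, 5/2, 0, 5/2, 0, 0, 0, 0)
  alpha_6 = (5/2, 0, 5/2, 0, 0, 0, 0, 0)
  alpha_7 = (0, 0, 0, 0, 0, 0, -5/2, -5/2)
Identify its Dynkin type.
E_7

Compute the Cartan integers a_ij = 2(alpha_i, alpha_j)/(alpha_j, alpha_j); the resulting 7x7 Cartan matrix is
[[2, 0, 0, 0, 0, 0, -1], [0, 2, -1, 0, 0, 0, 0], [0, -1, 2, 0, -1, 0, -1], [0, 0, 0, 2, -1, -1, 0], [0, 0, -1, -1, 2, 0, 0], [0, 0, 0, -1, 0, 2, 0], [-1, 0, -1, 0, 0, 0, 2]].
All simple roots have the same length, so the diagram is simply laced. The associated Dynkin diagram is a chain of 6 nodes with one extra node attached to the third node from one end (E_7), so the type is E_7.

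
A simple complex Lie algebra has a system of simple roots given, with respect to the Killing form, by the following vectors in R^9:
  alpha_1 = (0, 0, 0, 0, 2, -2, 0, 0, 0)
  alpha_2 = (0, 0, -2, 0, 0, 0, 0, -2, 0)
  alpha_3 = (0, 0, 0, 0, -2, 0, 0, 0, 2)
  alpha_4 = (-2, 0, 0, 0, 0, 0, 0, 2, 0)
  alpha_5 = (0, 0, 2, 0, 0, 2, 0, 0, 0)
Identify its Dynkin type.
A5

Compute the Cartan integers a_ij = 2(alpha_i, alpha_j)/(alpha_j, alpha_j); the resulting 5x5 Cartan matrix is
[[2, 0, -1, 0, -1], [0, 2, 0, -1, -1], [-1, 0, 2, 0, 0], [0, -1, 0, 2, 0], [-1, -1, 0, 0, 2]].
All simple roots have the same length, so the diagram is simply laced. The associated Dynkin diagram is a chain of 5 nodes with single edges (A_5), so the type is A_5 (the algebra sl(6)).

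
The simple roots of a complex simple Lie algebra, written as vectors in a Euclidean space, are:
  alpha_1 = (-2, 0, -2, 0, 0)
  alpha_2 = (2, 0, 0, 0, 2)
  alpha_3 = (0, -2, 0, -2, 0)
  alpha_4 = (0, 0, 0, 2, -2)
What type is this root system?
Compute the Cartan integers a_ij = 2(alpha_i, alpha_j)/(alpha_j, alpha_j); the resulting 4x4 Cartan matrix is
[[2, -1, 0, 0], [-1, 2, 0, -1], [0, 0, 2, -1], [0, -1, -1, 2]].
All simple roots have the same length, so the diagram is simply laced. The associated Dynkin diagram is a chain of 4 nodes with single edges (A_4), so the type is A_4 (the algebra sl(5)).

A_4 (sl(5))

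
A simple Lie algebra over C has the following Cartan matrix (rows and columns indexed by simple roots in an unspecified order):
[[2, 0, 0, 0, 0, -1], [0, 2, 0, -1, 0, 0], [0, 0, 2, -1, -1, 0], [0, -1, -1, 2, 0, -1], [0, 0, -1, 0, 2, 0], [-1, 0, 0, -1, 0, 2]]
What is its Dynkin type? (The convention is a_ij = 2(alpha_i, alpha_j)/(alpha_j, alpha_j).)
The matrix has rank 6 with 2's on the diagonal. Reading the off-diagonal entries as Dynkin edges (a single edge where a_ij = a_ji = -1; a double or triple edge where a_ij * a_ji = 2 or 3), the diagram is a chain of 5 nodes with one extra node attached to the third node from one end (E_6). One simple-root ordering that puts it in standard form is (alpha_1, alpha_2, alpha_6, alpha_4, alpha_3, alpha_5). So the algebra is type E_6.

E6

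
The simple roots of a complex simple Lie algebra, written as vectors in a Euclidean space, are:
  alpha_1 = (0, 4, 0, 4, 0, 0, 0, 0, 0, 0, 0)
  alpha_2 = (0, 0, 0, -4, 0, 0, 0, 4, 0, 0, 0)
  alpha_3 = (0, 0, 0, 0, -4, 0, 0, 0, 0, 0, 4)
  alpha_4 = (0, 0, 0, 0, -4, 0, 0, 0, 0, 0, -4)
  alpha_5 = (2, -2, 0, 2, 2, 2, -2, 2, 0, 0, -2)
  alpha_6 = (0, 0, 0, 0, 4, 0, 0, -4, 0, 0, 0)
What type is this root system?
type E_6

Compute the Cartan integers a_ij = 2(alpha_i, alpha_j)/(alpha_j, alpha_j); the resulting 6x6 Cartan matrix is
[[2, -1, 0, 0, 0, 0], [-1, 2, 0, 0, 0, -1], [0, 0, 2, 0, -1, -1], [0, 0, 0, 2, 0, -1], [0, 0, -1, 0, 2, 0], [0, -1, -1, -1, 0, 2]].
All simple roots have the same length, so the diagram is simply laced. The associated Dynkin diagram is a chain of 5 nodes with one extra node attached to the third node from one end (E_6), so the type is E_6.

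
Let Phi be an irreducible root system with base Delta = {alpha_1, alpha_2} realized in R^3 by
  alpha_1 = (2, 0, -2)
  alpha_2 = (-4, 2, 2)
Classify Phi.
G2

Compute the Cartan integers a_ij = 2(alpha_i, alpha_j)/(alpha_j, alpha_j); the resulting 2x2 Cartan matrix is
[[2, -1], [-3, 2]].
The roots have two lengths (squared-length ratio 3:1); the short ones are alpha_{1}. The associated Dynkin diagram is two nodes joined by a triple edge (G_2), so the type is G_2.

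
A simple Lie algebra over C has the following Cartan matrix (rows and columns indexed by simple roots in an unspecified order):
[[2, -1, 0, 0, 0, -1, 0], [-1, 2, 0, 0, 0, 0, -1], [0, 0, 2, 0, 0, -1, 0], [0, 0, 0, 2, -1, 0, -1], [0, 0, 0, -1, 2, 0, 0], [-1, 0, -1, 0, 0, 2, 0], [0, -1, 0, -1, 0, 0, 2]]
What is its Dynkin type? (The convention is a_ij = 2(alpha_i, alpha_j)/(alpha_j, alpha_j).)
The matrix has rank 7 with 2's on the diagonal. Reading the off-diagonal entries as Dynkin edges (a single edge where a_ij = a_ji = -1; a double or triple edge where a_ij * a_ji = 2 or 3), the diagram is a chain of 7 nodes with single edges (A_7). One simple-root ordering that puts it in standard form is (alpha_3, alpha_6, alpha_1, alpha_2, alpha_7, alpha_4, alpha_5). So the algebra is type A_7, i.e. sl(8).

A_7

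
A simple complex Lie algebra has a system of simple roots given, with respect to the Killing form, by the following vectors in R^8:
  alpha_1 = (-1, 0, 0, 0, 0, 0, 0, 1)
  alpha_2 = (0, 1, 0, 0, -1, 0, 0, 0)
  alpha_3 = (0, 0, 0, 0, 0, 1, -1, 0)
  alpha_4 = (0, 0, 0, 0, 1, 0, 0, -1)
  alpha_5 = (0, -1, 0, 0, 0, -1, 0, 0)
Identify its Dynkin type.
A5

Compute the Cartan integers a_ij = 2(alpha_i, alpha_j)/(alpha_j, alpha_j); the resulting 5x5 Cartan matrix is
[[2, 0, 0, -1, 0], [0, 2, 0, -1, -1], [0, 0, 2, 0, -1], [-1, -1, 0, 2, 0], [0, -1, -1, 0, 2]].
All simple roots have the same length, so the diagram is simply laced. The associated Dynkin diagram is a chain of 5 nodes with single edges (A_5), so the type is A_5 (the algebra sl(6)).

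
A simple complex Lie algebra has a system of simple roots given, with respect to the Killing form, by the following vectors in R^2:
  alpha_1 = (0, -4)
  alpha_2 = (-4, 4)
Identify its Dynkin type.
B2

Compute the Cartan integers a_ij = 2(alpha_i, alpha_j)/(alpha_j, alpha_j); the resulting 2x2 Cartan matrix is
[[2, -1], [-2, 2]].
The roots have two lengths (squared-length ratio 2:1); the short ones are alpha_{1}. The associated Dynkin diagram is a chain of 2 nodes with a double edge at one end; the terminal node there is the unique short simple root (B_2), so the type is B_2 (the algebra so(5)).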